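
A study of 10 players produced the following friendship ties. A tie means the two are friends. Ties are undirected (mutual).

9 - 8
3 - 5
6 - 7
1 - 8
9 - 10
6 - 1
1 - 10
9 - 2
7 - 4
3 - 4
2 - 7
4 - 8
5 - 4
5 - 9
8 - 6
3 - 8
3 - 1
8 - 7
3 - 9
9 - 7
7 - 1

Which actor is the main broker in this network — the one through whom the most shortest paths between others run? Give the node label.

Unnormalized betweenness of each node: 1:323/84, 2:0, 3:39/14, 4:17/12, 5:11/28, 6:0, 7:125/21, 8:283/84, 9:671/84, 10:1/4.
9 has the largest value, 671/84, making it the main broker — the node through which the most shortest paths run.

9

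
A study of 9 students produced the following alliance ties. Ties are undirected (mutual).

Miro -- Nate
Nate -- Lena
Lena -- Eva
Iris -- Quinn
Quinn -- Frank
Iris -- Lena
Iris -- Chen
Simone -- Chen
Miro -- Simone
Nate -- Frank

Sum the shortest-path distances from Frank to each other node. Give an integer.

Distances from Frank: Chen:3, Eva:3, Iris:2, Lena:2, Miro:2, Nate:1, Quinn:1, Simone:3.
Sum = 3 + 3 + 2 + 2 + 2 + 1 + 1 + 3 = 17.

17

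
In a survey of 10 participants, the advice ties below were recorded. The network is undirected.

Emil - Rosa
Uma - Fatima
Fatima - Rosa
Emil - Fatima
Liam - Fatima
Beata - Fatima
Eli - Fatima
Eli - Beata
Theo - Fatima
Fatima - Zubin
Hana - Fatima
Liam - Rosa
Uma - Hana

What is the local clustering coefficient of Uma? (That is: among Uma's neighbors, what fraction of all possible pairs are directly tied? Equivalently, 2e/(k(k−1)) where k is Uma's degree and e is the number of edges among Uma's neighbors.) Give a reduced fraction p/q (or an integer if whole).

Uma's neighbors: Fatima and Hana (k = 2).
Possible neighbor pairs: C(2,2) = 1. Edges among them: Fatima–Hana → e = 1.
Clustering(Uma) = 1/1.

1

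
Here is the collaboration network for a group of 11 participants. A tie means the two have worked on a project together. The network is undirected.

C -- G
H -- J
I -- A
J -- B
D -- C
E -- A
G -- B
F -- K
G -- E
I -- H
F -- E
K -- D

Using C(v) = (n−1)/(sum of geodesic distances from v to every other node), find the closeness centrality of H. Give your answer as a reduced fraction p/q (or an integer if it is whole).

1/3

Distances from H: A:2, B:2, C:4, D:5, E:3, F:4, G:3, I:1, J:1, K:5. Sum = 30.
n = 11, so closeness = 10/30 = 1/3.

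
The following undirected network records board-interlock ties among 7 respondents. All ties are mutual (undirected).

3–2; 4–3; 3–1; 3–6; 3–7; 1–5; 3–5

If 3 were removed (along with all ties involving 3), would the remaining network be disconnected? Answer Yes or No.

Yes

Removing 3 leaves {7} with no path to {2}, so the network splits into 5 components. 3 is a cut vertex.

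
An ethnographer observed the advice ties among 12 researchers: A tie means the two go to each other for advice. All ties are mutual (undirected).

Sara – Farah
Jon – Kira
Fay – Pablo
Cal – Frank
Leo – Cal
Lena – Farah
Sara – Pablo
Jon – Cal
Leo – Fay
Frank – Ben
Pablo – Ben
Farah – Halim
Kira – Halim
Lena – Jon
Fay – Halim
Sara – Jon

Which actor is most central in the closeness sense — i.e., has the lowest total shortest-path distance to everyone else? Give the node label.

Jon

Farness (sum of distances to all others) for each node — Ben:28, Cal:22, Farah:24, Fay:22, Frank:28, Halim:23, Jon:20, Kira:25, Lena:26, Leo:25, Pablo:22, Sara:21.
The smallest farness is 20, for Jon, so Jon has the highest closeness.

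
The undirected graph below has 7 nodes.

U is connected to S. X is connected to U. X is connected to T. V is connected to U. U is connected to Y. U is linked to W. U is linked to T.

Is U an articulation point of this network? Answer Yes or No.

Removing U leaves {S} with no path to {W}, so the network splits into 5 components. U is a cut vertex.

Yes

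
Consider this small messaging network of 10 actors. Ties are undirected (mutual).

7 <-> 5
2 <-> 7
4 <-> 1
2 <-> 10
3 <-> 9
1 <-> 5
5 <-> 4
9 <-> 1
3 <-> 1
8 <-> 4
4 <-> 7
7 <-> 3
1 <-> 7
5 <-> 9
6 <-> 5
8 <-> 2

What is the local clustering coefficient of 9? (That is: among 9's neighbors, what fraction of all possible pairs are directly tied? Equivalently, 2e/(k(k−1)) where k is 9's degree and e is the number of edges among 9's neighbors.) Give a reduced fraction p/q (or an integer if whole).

2/3

9's neighbors: 1, 3, and 5 (k = 3).
Possible neighbor pairs: C(3,2) = 3. Edges among them: 1–3, 1–5 → e = 2.
Clustering(9) = 2/3.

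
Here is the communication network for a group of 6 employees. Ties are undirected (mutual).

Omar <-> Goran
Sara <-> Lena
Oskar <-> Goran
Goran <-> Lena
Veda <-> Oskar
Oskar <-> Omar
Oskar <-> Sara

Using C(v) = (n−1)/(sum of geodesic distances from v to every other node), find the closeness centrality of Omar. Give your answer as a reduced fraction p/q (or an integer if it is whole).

5/8

Distances from Omar: Goran:1, Lena:2, Oskar:1, Sara:2, Veda:2. Sum = 8.
n = 6, so closeness = 5/8.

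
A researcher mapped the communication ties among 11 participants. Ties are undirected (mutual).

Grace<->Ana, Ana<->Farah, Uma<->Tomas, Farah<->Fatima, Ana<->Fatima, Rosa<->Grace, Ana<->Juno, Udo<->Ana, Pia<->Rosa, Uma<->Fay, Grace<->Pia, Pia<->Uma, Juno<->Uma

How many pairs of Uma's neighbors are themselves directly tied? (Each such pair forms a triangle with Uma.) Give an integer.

0

Uma's neighbors are Fay, Juno, Pia, and Tomas, but none of them are tied to each other, so no triangle contains Uma.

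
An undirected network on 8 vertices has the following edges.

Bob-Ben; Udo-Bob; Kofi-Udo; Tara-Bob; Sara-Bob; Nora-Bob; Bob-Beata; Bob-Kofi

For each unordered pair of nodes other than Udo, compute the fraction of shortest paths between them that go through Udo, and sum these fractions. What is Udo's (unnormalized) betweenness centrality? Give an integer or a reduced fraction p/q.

0

No shortest path between any pair of other nodes passes through Udo.
Summing the contributions gives betweenness(Udo) = 0.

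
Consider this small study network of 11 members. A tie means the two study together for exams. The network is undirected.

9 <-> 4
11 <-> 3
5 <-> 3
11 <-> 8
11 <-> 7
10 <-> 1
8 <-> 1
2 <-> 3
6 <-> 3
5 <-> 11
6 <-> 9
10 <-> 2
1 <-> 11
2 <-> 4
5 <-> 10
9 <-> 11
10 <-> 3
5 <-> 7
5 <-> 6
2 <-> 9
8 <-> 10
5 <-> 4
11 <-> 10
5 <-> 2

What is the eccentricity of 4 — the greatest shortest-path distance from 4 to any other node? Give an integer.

3

Distances from 4: 1:3, 2:1, 3:2, 5:1, 6:2, 7:2, 8:3, 9:1, 10:2, 11:2.
The largest is 3 (to 8 and 1), so the eccentricity of 4 is 3.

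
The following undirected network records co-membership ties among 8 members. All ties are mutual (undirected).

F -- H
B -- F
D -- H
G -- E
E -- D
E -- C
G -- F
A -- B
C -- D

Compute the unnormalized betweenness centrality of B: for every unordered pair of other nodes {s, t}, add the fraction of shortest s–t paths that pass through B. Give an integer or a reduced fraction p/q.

6

Pairs whose geodesics pass through B — H–A: 1; A–F: 1; A–G: 1; A–D: 1; A–E: 1; A–C: 2/2.
All other pairs contribute 0.
Summing the contributions gives betweenness(B) = 6.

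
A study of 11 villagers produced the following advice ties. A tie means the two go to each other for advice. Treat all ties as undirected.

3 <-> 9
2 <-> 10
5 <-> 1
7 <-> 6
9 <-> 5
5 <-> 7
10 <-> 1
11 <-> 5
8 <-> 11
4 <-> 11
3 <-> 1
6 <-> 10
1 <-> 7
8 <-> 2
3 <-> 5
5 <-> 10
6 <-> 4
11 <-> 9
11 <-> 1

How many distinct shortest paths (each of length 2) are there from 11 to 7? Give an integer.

The shortest distance is 2. The length-2 paths are: 11–1–7; 11–5–7.
That gives 2 distinct shortest paths.

2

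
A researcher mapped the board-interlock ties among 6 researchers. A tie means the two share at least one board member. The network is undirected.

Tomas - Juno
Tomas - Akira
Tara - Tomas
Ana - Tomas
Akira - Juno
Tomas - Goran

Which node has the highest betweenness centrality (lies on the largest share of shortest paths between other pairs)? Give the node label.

Unnormalized betweenness of each node: Akira:0, Ana:0, Goran:0, Juno:0, Tara:0, Tomas:9.
Tomas has the largest value, 9, making it the main broker — the node through which the most shortest paths run.

Tomas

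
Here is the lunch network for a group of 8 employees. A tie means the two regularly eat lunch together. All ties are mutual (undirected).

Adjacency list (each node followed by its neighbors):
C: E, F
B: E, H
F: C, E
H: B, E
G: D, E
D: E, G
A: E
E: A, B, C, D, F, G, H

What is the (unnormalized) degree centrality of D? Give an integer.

2

D is directly tied to E and G. That is 2 neighbors, so the degree of D is 2.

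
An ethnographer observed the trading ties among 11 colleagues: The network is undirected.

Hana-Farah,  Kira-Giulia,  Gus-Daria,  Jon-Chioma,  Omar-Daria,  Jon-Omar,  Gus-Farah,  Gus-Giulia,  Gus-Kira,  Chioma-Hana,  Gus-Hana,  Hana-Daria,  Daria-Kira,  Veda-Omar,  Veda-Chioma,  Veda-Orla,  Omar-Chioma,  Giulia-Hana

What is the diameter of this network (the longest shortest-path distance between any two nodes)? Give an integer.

Eccentricity of each node (its greatest distance to any other): Chioma:3, Daria:3, Farah:4, Giulia:4, Gus:4, Hana:3, Jon:3, Kira:4, Omar:3, Orla:4, Veda:3.
The maximum eccentricity is 4, realized for instance by the pair Orla–Farah via Orla – Veda – Chioma – Hana – Farah. So the diameter is 4.

4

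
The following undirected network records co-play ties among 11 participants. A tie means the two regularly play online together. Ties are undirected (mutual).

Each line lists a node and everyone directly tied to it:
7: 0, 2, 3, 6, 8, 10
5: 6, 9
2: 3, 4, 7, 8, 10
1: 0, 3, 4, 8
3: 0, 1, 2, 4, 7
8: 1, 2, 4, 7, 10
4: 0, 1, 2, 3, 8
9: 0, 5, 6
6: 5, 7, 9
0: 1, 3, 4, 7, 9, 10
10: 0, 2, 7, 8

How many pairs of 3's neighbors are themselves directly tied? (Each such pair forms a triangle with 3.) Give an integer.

3's neighbors: 0, 1, 2, 4, and 7.
Neighbor pairs that are themselves tied: 3–0–1; 3–0–4; 3–0–7; 3–1–4; 3–2–4; 3–2–7. Each forms one triangle with 3, for 6 in total.

6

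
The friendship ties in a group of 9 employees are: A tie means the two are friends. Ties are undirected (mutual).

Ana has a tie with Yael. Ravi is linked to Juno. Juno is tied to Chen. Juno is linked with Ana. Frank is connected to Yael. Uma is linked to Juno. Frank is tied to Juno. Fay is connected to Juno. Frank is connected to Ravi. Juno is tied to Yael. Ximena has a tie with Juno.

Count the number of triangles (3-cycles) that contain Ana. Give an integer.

1

Ana's neighbors: Juno and Yael.
Neighbor pairs that are themselves tied: Ana–Juno–Yael. Each forms one triangle with Ana, for 1 in total.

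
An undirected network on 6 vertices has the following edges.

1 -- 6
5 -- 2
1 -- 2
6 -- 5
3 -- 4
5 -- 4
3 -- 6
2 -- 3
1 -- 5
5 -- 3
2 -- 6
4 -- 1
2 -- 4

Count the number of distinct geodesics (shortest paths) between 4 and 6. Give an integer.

The shortest distance is 2. The length-2 paths are: 4–1–6; 4–5–6; 4–2–6; 4–3–6.
That gives 4 distinct shortest paths.

4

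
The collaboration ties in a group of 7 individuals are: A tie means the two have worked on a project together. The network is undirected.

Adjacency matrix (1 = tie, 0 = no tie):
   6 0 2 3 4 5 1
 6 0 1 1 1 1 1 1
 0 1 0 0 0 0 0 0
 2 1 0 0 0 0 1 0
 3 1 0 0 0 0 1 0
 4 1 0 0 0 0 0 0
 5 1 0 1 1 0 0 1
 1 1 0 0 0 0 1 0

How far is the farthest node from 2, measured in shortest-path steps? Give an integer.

Distances from 2: 0:2, 1:2, 3:2, 4:2, 5:1, 6:1.
The largest is 2 (to 0, 3, 4, and 1), so the eccentricity of 2 is 2.

2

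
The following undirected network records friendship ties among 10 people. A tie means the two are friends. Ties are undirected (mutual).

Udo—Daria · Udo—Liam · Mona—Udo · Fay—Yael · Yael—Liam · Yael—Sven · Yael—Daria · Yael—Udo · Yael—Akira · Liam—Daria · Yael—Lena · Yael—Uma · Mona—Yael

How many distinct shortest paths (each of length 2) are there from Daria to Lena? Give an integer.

1

The shortest distance is 2, and the only length-2 path is Daria–Yael–Lena. So there is exactly 1 shortest path.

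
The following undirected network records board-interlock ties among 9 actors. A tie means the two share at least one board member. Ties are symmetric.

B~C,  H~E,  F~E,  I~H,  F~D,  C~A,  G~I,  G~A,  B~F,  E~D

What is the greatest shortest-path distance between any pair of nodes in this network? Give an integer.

4

Eccentricity of each node (its greatest distance to any other): A:4, B:4, C:4, D:4, E:4, F:4, G:4, H:4, I:4.
The maximum eccentricity is 4, realized for instance by the pair D–G via D – E – H – I – G. So the diameter is 4.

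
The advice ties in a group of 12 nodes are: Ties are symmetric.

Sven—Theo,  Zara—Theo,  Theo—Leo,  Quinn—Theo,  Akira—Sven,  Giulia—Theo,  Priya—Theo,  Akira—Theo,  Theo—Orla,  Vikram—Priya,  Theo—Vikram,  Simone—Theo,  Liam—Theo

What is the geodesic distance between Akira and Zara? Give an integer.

One shortest route is Akira – Theo – Zara, which uses 2 edges, and Akira and Zara are not directly tied, so nothing shorter exists. So d(Akira,Zara) = 2.

2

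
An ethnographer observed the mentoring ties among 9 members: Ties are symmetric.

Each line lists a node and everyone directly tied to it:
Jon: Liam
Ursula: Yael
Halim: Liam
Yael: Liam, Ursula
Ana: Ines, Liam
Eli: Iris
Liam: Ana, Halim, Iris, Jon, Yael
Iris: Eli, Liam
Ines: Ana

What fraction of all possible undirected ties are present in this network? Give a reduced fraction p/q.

There are 8 edges and 9 nodes, so the maximum possible is C(9,2) = 36.
Density = 8/36 = 2/9.

2/9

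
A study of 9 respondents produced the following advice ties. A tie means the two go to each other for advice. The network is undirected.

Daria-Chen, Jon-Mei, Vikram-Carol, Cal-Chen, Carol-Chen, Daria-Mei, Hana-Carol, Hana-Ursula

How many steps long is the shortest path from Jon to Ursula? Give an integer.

6

One shortest route is Jon – Mei – Daria – Chen – Carol – Hana – Ursula, which uses 6 edges, and at distance 5 from Jon we only reach {Hana, Vikram}, which does not include Ursula. So d(Jon,Ursula) = 6.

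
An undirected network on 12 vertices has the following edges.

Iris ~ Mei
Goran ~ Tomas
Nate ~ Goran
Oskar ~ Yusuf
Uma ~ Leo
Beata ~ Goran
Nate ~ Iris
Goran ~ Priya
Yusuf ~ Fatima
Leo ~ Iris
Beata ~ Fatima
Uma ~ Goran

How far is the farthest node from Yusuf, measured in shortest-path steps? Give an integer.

6

Distances from Yusuf: Beata:2, Fatima:1, Goran:3, Iris:5, Leo:5, Mei:6, Nate:4, Oskar:1, Priya:4, Tomas:4, Uma:4.
The largest is 6 (to Mei), so the eccentricity of Yusuf is 6.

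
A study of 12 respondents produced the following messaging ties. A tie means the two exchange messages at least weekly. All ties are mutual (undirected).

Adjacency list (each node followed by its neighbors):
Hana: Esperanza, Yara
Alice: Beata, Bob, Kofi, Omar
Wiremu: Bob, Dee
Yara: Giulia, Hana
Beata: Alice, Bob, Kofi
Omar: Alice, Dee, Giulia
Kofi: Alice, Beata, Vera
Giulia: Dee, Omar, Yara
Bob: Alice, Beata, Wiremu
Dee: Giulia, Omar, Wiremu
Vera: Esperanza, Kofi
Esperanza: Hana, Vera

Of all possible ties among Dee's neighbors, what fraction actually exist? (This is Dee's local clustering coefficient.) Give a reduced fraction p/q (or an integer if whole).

Dee's neighbors: Giulia, Omar, and Wiremu (k = 3).
Possible neighbor pairs: C(3,2) = 3. Edges among them: Giulia–Omar → e = 1.
Clustering(Dee) = 1/3.

1/3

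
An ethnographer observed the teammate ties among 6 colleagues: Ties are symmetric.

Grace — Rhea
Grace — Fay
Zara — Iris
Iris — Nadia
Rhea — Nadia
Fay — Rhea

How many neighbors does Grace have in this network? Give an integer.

2

Grace is directly tied to Fay and Rhea. That is 2 neighbors, so the degree of Grace is 2.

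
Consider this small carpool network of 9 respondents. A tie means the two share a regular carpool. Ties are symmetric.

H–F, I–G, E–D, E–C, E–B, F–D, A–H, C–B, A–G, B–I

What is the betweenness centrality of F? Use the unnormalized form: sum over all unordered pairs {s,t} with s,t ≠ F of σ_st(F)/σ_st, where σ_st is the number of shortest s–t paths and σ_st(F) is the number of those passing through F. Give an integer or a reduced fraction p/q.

11/2

Pairs whose geodesics pass through F — C–H: 1; E–H: 1; E–A: 1/2; D–H: 1; D–A: 1; D–G: 1/2; H–B: 1/2.
All other pairs contribute 0.
Summing the contributions gives betweenness(F) = 11/2.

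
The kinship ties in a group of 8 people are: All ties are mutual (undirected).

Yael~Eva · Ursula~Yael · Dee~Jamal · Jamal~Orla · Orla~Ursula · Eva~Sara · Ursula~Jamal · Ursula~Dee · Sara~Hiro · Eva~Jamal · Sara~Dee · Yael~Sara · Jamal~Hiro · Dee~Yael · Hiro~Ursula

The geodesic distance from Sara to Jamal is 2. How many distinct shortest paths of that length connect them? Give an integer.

The shortest distance is 2. The length-2 paths are: Sara–Eva–Jamal; Sara–Dee–Jamal; Sara–Hiro–Jamal.
That gives 3 distinct shortest paths.

3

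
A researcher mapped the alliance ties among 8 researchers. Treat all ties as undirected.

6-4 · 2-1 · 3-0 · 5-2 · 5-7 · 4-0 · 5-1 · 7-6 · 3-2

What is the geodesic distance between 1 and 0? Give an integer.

3

One shortest route is 1 – 2 – 3 – 0, which uses 3 edges, and at distance 2 from 1 we only reach {3, 7}, which does not include 0. So d(1,0) = 3.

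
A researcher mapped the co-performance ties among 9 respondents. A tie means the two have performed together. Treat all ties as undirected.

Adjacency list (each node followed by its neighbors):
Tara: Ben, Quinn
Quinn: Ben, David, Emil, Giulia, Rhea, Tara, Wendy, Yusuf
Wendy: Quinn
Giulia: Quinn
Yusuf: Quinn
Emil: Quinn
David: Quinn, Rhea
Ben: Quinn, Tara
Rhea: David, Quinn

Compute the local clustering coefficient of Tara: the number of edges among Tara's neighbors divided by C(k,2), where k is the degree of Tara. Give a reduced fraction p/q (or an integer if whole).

1

Tara's neighbors: Ben and Quinn (k = 2).
Possible neighbor pairs: C(2,2) = 1. Edges among them: Ben–Quinn → e = 1.
Clustering(Tara) = 1/1.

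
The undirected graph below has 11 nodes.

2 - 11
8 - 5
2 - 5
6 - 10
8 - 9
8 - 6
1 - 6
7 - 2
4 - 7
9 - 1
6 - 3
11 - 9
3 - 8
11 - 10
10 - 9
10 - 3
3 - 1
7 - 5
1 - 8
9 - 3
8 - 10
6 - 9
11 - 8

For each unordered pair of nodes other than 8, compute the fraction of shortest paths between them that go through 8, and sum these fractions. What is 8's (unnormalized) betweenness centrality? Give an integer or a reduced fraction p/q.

199/12

Pairs whose geodesics pass through 8 — 9–4: 1/2; 9–5: 1; 9–7: 1/2; 10–1: 1/4; 10–4: 1/2; 10–5: 1; 10–7: 1/2; 1–11: 1/2; 1–4: 1; 1–5: 1; 1–2: 2/3; 1–7: 1; 3–11: 1/3; 3–4: 1 … (+9 more pairs).
All other pairs contribute 0.
Summing the contributions gives betweenness(8) = 199/12.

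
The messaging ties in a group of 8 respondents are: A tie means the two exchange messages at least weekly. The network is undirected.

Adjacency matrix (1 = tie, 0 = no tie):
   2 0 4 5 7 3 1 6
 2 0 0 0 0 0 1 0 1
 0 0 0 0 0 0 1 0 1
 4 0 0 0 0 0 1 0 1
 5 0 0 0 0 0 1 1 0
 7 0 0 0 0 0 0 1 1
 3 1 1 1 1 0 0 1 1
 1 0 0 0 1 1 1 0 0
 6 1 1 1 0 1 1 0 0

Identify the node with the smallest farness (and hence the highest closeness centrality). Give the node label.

Farness (sum of distances to all others) for each node — 0:12, 1:11, 2:12, 3:8, 4:12, 5:12, 6:9, 7:12.
The smallest farness is 8, for 3, so 3 has the highest closeness.

3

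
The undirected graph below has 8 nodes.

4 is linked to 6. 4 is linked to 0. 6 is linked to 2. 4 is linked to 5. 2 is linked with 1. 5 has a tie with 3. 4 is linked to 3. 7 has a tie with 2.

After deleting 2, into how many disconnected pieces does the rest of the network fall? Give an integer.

3

Without 2, the remaining ties split the others into: {7}; {0, 3, 4, 5, 6}; {1}.
That's 3 separate components.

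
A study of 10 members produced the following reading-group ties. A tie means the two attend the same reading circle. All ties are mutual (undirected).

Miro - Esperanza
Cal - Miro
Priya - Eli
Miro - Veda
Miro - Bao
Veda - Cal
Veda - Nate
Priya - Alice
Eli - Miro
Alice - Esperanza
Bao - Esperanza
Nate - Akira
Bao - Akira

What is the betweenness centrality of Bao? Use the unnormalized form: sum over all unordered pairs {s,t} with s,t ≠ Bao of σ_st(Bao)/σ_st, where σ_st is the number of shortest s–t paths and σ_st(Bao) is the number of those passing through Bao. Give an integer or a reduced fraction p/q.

13/2

Pairs whose geodesics pass through Bao — Esperanza–Akira: 1; Esperanza–Nate: 1/2; Akira–Cal: 1/2; Akira–Miro: 1; Akira–Eli: 1; Akira–Priya: 2/2; Akira–Alice: 1; Nate–Alice: 1/2.
All other pairs contribute 0.
Summing the contributions gives betweenness(Bao) = 13/2.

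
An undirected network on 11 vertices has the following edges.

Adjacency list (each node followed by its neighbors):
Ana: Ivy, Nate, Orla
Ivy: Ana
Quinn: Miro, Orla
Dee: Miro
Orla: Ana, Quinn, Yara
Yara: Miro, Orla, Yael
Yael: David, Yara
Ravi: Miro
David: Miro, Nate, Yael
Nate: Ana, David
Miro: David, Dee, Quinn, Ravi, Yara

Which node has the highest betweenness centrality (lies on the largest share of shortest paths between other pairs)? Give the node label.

Miro

Unnormalized betweenness of each node: Ana:133/12, David:10, Dee:0, Ivy:0, Miro:21, Nate:21/4, Orla:32/3, Quinn:15/4, Ravi:0, Yael:13/12, Yara:49/6.
Miro has the largest value, 21, making it the main broker — the node through which the most shortest paths run.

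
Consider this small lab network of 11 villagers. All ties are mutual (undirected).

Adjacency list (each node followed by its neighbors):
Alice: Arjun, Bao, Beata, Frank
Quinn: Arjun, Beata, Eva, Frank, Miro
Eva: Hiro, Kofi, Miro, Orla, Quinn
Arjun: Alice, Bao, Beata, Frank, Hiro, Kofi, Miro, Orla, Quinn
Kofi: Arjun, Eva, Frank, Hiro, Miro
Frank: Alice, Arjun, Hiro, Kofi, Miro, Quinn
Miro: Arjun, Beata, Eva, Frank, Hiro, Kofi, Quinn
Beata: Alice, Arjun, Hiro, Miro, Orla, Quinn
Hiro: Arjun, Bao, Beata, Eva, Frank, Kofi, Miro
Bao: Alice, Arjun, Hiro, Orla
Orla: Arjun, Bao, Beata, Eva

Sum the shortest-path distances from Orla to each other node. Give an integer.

Distances from Orla: Alice:2, Arjun:1, Bao:1, Beata:1, Eva:1, Frank:2, Hiro:2, Kofi:2, Miro:2, Quinn:2.
Sum = 2 + 1 + 1 + 1 + 1 + 2 + 2 + 2 + 2 + 2 = 16.

16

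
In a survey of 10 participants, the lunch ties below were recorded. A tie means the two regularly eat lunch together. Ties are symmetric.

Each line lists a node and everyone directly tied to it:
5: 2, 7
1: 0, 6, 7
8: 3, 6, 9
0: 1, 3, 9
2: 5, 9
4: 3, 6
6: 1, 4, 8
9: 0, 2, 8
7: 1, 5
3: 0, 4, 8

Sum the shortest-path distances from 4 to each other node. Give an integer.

22

Distances from 4: 0:2, 1:2, 2:4, 3:1, 5:4, 6:1, 7:3, 8:2, 9:3.
Sum = 2 + 2 + 4 + 1 + 4 + 1 + 3 + 2 + 3 = 22.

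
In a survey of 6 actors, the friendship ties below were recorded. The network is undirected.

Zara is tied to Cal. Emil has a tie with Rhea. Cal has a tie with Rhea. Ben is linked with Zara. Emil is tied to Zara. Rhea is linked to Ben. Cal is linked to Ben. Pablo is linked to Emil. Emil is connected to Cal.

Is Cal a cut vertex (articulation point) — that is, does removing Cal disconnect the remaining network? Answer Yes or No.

Even without Cal, every remaining node can still reach every other (the residual graph is connected), so Cal is not a cut vertex.

No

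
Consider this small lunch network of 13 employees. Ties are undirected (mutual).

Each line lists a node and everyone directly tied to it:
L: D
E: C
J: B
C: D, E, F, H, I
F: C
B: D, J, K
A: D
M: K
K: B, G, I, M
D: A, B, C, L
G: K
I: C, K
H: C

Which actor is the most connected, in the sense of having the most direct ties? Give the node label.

Degrees — A:1, B:3, C:5, D:4, E:1, F:1, G:1, H:1, I:2, J:1, K:4, L:1, M:1.
The maximum is 5, attained only by C.

C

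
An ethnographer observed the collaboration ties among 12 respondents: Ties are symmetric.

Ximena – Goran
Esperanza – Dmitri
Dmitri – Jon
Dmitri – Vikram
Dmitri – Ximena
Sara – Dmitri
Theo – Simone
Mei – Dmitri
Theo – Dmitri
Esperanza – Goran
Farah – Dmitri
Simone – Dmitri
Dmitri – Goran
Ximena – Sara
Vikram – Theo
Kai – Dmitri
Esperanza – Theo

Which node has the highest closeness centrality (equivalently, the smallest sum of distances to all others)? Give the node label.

Farness (sum of distances to all others) for each node — Dmitri:11, Esperanza:19, Farah:21, Goran:19, Jon:21, Kai:21, Mei:21, Sara:20, Simone:20, Theo:18, Vikram:20, Ximena:19.
The smallest farness is 11, for Dmitri, so Dmitri has the highest closeness.

Dmitri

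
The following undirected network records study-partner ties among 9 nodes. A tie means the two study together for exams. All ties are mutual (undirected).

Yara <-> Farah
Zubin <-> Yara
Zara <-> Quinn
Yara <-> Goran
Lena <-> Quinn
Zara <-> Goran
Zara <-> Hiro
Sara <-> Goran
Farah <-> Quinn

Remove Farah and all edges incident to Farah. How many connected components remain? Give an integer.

1

Farah's neighbors (Quinn and Yara) remain reachable from one another through other ties, so the rest of the network stays in one piece.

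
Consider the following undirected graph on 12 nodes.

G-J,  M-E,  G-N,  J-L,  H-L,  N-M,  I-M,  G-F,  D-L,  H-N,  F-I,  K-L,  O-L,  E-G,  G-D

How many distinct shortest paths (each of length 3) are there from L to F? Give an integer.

The shortest distance is 3. The length-3 paths are: L–J–G–F; L–D–G–F.
That gives 2 distinct shortest paths.

2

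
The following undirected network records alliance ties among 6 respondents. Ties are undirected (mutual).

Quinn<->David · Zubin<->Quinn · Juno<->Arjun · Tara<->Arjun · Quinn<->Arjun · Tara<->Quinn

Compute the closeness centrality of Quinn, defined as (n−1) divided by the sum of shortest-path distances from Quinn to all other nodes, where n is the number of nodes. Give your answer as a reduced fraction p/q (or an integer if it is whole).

5/6

Distances from Quinn: Arjun:1, David:1, Juno:2, Tara:1, Zubin:1. Sum = 6.
n = 6, so closeness = 5/6.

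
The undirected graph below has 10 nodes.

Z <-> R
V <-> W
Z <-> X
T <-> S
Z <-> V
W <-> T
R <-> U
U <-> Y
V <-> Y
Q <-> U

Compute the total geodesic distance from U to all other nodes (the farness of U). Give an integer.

22

Distances from U: Q:1, R:1, S:5, T:4, V:2, W:3, X:3, Y:1, Z:2.
Sum = 1 + 1 + 5 + 4 + 2 + 3 + 3 + 1 + 2 = 22.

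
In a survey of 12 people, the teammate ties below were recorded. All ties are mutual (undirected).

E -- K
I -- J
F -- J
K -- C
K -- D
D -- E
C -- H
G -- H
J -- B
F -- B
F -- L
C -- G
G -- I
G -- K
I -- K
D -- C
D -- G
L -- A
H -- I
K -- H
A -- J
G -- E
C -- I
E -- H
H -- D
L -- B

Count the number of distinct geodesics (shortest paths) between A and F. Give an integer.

The shortest distance is 2. The length-2 paths are: A–L–F; A–J–F.
That gives 2 distinct shortest paths.

2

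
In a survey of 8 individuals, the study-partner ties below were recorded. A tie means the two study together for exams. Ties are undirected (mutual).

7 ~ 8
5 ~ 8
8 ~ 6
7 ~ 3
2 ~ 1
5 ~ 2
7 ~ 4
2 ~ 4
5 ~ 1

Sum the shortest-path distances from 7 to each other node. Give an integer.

12

Distances from 7: 1:3, 2:2, 3:1, 4:1, 5:2, 6:2, 8:1.
Sum = 3 + 2 + 1 + 1 + 2 + 2 + 1 = 12.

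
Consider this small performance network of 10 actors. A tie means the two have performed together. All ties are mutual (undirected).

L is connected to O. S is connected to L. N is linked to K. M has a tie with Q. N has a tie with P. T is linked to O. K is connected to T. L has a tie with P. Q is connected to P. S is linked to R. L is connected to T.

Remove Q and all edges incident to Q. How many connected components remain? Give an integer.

Without Q, the remaining ties split the others into: {K, L, N, O, P, R, S, T}; {M}.
That's 2 separate components.

2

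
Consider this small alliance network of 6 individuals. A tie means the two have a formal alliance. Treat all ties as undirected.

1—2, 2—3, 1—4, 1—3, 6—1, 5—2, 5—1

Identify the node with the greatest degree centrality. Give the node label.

1

Degrees — 1:5, 2:3, 3:2, 4:1, 5:2, 6:1.
The maximum is 5, attained only by 1.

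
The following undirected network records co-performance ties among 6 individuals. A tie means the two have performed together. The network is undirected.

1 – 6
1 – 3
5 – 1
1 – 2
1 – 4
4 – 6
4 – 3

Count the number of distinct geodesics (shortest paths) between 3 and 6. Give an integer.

The shortest distance is 2. The length-2 paths are: 3–1–6; 3–4–6.
That gives 2 distinct shortest paths.

2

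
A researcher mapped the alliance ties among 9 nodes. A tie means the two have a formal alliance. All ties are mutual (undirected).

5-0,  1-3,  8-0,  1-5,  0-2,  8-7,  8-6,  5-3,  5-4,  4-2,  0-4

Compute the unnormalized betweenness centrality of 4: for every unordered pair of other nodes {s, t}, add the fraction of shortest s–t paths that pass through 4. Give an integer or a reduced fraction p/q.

Pairs whose geodesics pass through 4 — 1–2: 1/2; 2–3: 1/2; 2–5: 1/2.
All other pairs contribute 0.
Summing the contributions gives betweenness(4) = 3/2.

3/2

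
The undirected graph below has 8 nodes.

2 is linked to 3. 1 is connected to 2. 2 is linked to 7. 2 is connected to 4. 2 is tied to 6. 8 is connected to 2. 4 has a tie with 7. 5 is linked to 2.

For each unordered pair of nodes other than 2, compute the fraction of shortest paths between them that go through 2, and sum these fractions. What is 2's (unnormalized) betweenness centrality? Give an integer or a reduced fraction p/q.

Pairs whose geodesics pass through 2 — 6–8: 1; 6–5: 1; 6–1: 1; 6–4: 1; 6–3: 1; 6–7: 1; 8–5: 1; 8–1: 1; 8–4: 1; 8–3: 1; 8–7: 1; 5–1: 1; 5–4: 1; 5–3: 1 … (+6 more pairs).
All other pairs contribute 0.
Summing the contributions gives betweenness(2) = 20.

20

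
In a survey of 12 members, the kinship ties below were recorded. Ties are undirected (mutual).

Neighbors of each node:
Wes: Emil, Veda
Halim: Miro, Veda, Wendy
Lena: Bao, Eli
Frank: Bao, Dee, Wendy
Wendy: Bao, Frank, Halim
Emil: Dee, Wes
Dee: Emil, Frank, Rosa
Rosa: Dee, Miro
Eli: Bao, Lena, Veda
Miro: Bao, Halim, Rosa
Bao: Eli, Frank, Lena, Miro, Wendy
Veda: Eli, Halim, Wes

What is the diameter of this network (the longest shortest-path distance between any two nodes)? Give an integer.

4

Eccentricity of each node (its greatest distance to any other): Bao:3, Dee:3, Eli:3, Emil:4, Frank:3, Halim:3, Lena:4, Miro:3, Rosa:3, Veda:3, Wendy:3, Wes:3.
The maximum eccentricity is 4, realized for instance by the pair Lena–Emil via Lena – Bao – Frank – Dee – Emil. So the diameter is 4.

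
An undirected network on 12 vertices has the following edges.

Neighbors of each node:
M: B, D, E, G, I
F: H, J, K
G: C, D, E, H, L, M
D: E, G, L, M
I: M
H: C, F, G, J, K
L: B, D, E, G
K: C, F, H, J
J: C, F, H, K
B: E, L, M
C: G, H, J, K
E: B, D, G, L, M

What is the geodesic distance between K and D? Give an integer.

3

One shortest route is K – H – G – D, which uses 3 edges, and at distance 2 from K we only reach {G}, which does not include D. So d(K,D) = 3.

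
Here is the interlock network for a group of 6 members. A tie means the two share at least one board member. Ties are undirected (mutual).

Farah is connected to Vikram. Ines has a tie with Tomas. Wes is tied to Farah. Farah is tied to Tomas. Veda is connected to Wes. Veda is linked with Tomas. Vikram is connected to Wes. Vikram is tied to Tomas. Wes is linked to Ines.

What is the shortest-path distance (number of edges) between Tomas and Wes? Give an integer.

2

One shortest route is Tomas – Vikram – Wes, which uses 2 edges, and Tomas and Wes are not directly tied, so nothing shorter exists. So d(Tomas,Wes) = 2.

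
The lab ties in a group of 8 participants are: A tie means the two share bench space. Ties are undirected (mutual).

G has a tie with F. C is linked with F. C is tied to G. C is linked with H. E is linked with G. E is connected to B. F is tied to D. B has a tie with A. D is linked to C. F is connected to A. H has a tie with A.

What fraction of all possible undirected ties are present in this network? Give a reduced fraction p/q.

There are 11 edges and 8 nodes, so the maximum possible is C(8,2) = 28.
Density = 11/28.

11/28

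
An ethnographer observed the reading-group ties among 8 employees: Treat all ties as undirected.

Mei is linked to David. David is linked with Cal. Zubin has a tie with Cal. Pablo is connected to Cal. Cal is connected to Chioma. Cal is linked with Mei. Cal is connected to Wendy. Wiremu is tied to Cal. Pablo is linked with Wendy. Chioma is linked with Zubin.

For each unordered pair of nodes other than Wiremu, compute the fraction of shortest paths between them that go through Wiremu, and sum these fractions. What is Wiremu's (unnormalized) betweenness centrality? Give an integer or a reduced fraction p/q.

No shortest path between any pair of other nodes passes through Wiremu.
Summing the contributions gives betweenness(Wiremu) = 0.

0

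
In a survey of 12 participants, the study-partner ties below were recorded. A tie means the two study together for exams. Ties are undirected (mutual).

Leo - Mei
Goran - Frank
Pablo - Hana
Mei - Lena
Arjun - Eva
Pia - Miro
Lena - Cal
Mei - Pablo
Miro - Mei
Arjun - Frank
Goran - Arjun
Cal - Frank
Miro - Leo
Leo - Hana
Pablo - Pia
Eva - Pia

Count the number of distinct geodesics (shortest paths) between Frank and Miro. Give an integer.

2

The shortest distance is 4. The length-4 paths are: Frank–Cal–Lena–Mei–Miro; Frank–Arjun–Eva–Pia–Miro.
That gives 2 distinct shortest paths.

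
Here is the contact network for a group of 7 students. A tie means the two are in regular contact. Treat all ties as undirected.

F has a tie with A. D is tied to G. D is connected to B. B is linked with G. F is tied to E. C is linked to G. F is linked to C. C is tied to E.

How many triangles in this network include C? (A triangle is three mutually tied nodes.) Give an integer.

C's neighbors: E, F, and G.
Neighbor pairs that are themselves tied: C–E–F. Each forms one triangle with C, for 1 in total.

1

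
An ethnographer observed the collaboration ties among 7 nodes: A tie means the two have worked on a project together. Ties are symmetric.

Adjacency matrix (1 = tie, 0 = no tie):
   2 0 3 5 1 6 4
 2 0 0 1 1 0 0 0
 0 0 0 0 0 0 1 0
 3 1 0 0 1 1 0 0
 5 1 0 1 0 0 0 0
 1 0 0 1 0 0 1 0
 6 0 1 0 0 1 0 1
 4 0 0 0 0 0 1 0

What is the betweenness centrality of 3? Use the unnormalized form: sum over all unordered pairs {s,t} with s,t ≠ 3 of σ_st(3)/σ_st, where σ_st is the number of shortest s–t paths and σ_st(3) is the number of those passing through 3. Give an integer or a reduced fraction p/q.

Pairs whose geodesics pass through 3 — 2–0: 1; 2–1: 1; 2–6: 1; 2–4: 1; 0–5: 1; 5–1: 1; 5–6: 1; 5–4: 1.
All other pairs contribute 0.
Summing the contributions gives betweenness(3) = 8.

8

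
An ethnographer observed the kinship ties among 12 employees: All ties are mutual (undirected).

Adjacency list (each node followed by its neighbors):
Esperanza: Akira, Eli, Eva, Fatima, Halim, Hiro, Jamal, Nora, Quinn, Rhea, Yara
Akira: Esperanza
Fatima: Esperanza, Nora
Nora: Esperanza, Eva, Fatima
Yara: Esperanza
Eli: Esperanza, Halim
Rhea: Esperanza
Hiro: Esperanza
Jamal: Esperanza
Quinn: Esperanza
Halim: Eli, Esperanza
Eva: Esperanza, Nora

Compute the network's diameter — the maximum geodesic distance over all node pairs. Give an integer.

2

Eccentricity of each node (its greatest distance to any other): Akira:2, Eli:2, Esperanza:1, Eva:2, Fatima:2, Halim:2, Hiro:2, Jamal:2, Nora:2, Quinn:2, Rhea:2, Yara:2.
The maximum eccentricity is 2, realized for instance by the pair Nora–Rhea via Nora – Esperanza – Rhea. So the diameter is 2.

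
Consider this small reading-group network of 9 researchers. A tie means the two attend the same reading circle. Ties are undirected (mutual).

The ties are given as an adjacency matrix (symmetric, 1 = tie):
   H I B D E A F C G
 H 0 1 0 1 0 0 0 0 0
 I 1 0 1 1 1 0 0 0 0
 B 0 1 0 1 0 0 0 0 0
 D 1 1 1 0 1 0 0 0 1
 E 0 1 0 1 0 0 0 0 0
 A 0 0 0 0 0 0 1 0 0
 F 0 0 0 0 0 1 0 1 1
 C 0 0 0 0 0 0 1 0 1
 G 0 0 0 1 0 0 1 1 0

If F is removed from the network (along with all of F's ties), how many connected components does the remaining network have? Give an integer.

Without F, the remaining ties split the others into: {B, C, D, E, G, H, I}; {A}.
That's 2 separate components.

2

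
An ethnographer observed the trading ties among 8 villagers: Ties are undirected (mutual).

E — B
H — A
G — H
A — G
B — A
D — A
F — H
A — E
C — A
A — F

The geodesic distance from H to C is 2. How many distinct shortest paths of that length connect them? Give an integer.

The shortest distance is 2, and the only length-2 path is H–A–C. So there is exactly 1 shortest path.

1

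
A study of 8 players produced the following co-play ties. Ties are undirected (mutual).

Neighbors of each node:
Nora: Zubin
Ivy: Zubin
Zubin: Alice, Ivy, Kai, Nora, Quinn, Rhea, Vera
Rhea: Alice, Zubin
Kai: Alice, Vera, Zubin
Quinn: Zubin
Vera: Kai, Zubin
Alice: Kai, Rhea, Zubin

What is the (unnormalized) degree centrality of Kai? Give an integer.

3

Kai is directly tied to Alice, Vera, and Zubin. That is 3 neighbors, so the degree of Kai is 3.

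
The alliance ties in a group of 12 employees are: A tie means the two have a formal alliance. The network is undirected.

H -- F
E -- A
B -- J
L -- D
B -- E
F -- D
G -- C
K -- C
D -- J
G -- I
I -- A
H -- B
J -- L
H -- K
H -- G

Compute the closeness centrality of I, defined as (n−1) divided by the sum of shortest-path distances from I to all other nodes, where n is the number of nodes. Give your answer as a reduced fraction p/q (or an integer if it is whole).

Distances from I: A:1, B:3, C:2, D:4, E:2, F:3, G:1, H:2, J:4, K:3, L:5. Sum = 30.
n = 12, so closeness = 11/30.

11/30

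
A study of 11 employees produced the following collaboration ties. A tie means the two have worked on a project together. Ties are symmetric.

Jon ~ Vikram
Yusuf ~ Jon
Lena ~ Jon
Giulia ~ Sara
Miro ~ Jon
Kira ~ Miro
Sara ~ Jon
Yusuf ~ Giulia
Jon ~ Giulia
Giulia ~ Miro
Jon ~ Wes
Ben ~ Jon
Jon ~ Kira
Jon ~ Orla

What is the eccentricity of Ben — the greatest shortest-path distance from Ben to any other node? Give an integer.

2

Distances from Ben: Giulia:2, Jon:1, Kira:2, Lena:2, Miro:2, Orla:2, Sara:2, Vikram:2, Wes:2, Yusuf:2.
The largest is 2 (to Miro, Vikram, Yusuf, Kira, Wes, Sara, Giulia, Orla, and Lena), so the eccentricity of Ben is 2.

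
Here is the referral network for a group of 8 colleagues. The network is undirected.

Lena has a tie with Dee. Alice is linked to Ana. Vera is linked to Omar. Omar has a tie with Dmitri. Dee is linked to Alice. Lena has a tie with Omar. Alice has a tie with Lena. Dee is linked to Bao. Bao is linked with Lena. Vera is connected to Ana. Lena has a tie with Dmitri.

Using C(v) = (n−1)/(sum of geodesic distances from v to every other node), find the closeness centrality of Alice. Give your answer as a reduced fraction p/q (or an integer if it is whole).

Distances from Alice: Ana:1, Bao:2, Dee:1, Dmitri:2, Lena:1, Omar:2, Vera:2. Sum = 11.
n = 8, so closeness = 7/11.

7/11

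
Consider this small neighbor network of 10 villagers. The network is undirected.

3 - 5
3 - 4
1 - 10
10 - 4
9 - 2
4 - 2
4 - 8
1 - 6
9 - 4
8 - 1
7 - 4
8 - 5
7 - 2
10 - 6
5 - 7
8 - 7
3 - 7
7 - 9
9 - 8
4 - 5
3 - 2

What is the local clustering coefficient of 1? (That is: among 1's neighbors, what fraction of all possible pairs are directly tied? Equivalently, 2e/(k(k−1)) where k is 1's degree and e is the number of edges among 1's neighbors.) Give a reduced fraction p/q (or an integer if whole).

1/3

1's neighbors: 6, 8, and 10 (k = 3).
Possible neighbor pairs: C(3,2) = 3. Edges among them: 6–10 → e = 1.
Clustering(1) = 1/3.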